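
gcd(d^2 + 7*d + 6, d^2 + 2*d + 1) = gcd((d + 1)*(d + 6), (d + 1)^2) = d + 1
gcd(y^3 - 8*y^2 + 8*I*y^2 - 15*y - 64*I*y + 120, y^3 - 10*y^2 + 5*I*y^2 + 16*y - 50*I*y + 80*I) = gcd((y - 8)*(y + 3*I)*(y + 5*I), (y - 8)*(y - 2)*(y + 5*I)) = y^2 + y*(-8 + 5*I) - 40*I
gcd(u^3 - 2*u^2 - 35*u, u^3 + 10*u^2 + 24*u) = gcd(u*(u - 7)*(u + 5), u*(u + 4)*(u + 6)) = u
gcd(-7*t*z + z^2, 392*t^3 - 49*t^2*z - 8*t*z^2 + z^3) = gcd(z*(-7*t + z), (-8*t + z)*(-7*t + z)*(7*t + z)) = -7*t + z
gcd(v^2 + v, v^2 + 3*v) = v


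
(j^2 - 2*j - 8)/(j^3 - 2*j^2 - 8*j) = 1/j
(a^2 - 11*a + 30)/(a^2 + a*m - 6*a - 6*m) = (a - 5)/(a + m)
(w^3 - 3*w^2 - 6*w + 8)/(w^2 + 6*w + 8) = (w^2 - 5*w + 4)/(w + 4)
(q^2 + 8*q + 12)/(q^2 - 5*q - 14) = (q + 6)/(q - 7)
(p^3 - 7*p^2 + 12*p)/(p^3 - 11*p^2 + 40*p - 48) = p/(p - 4)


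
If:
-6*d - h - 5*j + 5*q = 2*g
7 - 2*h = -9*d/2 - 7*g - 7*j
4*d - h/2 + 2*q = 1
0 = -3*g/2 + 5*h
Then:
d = 142/809 - 494*q/809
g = -7160*q/2427 - 4820/2427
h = -716*q/809 - 482/809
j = 7499*q/2427 + 1706/2427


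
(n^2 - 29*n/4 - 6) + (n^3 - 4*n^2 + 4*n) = n^3 - 3*n^2 - 13*n/4 - 6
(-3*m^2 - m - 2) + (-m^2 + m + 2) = -4*m^2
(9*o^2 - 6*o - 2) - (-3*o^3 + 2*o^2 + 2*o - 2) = 3*o^3 + 7*o^2 - 8*o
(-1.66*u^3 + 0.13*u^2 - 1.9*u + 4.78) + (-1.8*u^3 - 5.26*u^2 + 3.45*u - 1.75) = -3.46*u^3 - 5.13*u^2 + 1.55*u + 3.03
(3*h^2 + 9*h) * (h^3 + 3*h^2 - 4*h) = 3*h^5 + 18*h^4 + 15*h^3 - 36*h^2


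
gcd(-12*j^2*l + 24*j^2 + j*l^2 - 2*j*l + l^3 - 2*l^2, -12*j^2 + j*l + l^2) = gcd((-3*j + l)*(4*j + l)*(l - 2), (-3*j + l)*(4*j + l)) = 12*j^2 - j*l - l^2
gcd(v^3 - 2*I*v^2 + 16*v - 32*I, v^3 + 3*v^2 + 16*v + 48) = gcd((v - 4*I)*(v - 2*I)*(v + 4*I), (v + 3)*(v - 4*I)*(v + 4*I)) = v^2 + 16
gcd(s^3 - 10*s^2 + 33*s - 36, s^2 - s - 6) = s - 3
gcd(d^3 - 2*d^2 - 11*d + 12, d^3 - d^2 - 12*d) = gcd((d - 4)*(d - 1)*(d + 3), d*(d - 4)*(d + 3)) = d^2 - d - 12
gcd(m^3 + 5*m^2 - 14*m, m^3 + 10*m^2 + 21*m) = m^2 + 7*m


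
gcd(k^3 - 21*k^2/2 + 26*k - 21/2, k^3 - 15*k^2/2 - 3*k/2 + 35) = k - 7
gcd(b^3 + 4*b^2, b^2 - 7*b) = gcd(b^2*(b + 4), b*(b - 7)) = b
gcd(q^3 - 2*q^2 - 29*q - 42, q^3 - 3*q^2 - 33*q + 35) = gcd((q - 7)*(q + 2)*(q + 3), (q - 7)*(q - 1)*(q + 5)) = q - 7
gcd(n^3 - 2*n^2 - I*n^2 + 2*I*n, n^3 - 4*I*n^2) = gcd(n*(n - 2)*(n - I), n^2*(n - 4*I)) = n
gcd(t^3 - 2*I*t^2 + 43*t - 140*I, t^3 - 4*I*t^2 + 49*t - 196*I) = t^2 + 3*I*t + 28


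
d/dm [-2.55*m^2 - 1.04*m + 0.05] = -5.1*m - 1.04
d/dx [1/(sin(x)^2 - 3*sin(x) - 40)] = (3 - 2*sin(x))*cos(x)/((sin(x) - 8)^2*(sin(x) + 5)^2)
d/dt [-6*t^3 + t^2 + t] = -18*t^2 + 2*t + 1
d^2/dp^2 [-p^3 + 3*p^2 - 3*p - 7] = 6 - 6*p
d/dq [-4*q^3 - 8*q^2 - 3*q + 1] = -12*q^2 - 16*q - 3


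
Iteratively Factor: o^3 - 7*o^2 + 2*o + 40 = (o - 5)*(o^2 - 2*o - 8) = (o - 5)*(o + 2)*(o - 4)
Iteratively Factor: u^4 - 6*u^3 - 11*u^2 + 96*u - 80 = (u - 4)*(u^3 - 2*u^2 - 19*u + 20) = (u - 4)*(u + 4)*(u^2 - 6*u + 5) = (u - 5)*(u - 4)*(u + 4)*(u - 1)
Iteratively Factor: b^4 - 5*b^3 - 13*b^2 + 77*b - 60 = (b + 4)*(b^3 - 9*b^2 + 23*b - 15) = (b - 1)*(b + 4)*(b^2 - 8*b + 15) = (b - 3)*(b - 1)*(b + 4)*(b - 5)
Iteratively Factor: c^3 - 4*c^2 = (c - 4)*(c^2) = c*(c - 4)*(c)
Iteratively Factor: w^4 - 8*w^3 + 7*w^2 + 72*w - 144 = (w - 4)*(w^3 - 4*w^2 - 9*w + 36) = (w - 4)^2*(w^2 - 9) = (w - 4)^2*(w - 3)*(w + 3)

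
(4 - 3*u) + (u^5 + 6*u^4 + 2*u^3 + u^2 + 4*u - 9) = u^5 + 6*u^4 + 2*u^3 + u^2 + u - 5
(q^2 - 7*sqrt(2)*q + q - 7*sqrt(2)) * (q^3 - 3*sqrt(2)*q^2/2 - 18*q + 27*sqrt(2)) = q^5 - 17*sqrt(2)*q^4/2 + q^4 - 17*sqrt(2)*q^3/2 + 3*q^3 + 3*q^2 + 153*sqrt(2)*q^2 - 378*q + 153*sqrt(2)*q - 378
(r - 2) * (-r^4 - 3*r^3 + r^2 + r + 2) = -r^5 - r^4 + 7*r^3 - r^2 - 4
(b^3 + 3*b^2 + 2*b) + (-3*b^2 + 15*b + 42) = b^3 + 17*b + 42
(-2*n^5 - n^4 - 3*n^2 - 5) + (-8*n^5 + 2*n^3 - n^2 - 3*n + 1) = -10*n^5 - n^4 + 2*n^3 - 4*n^2 - 3*n - 4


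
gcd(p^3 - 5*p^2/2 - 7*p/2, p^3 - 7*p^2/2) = p^2 - 7*p/2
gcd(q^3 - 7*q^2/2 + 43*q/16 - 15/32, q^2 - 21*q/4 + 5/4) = q - 1/4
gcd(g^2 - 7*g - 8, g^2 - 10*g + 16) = g - 8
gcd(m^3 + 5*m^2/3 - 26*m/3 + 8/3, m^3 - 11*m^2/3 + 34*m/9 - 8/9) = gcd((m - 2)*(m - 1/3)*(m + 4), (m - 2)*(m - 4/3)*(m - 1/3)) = m^2 - 7*m/3 + 2/3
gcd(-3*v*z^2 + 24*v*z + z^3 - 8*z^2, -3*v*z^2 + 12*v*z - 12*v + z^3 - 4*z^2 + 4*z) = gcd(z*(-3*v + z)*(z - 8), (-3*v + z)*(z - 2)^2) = -3*v + z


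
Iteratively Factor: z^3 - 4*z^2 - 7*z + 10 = (z + 2)*(z^2 - 6*z + 5) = (z - 5)*(z + 2)*(z - 1)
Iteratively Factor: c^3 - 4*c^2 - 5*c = (c + 1)*(c^2 - 5*c) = (c - 5)*(c + 1)*(c)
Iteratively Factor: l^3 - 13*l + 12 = (l + 4)*(l^2 - 4*l + 3) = (l - 1)*(l + 4)*(l - 3)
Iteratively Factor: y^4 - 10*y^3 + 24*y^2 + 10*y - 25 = (y + 1)*(y^3 - 11*y^2 + 35*y - 25) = (y - 5)*(y + 1)*(y^2 - 6*y + 5) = (y - 5)*(y - 1)*(y + 1)*(y - 5)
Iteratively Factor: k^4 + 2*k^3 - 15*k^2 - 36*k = (k + 3)*(k^3 - k^2 - 12*k) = (k - 4)*(k + 3)*(k^2 + 3*k) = k*(k - 4)*(k + 3)*(k + 3)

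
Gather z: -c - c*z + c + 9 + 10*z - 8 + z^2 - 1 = z^2 + z*(10 - c)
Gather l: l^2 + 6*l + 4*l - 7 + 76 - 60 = l^2 + 10*l + 9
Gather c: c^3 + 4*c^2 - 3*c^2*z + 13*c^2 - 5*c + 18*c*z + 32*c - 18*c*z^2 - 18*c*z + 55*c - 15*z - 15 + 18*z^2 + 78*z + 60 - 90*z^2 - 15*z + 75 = c^3 + c^2*(17 - 3*z) + c*(82 - 18*z^2) - 72*z^2 + 48*z + 120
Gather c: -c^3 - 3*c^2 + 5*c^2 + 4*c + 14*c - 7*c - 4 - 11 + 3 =-c^3 + 2*c^2 + 11*c - 12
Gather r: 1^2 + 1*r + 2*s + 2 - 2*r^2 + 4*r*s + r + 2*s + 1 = -2*r^2 + r*(4*s + 2) + 4*s + 4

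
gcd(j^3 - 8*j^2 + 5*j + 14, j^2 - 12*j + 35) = j - 7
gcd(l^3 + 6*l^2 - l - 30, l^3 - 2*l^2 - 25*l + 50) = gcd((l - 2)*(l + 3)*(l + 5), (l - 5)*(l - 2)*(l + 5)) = l^2 + 3*l - 10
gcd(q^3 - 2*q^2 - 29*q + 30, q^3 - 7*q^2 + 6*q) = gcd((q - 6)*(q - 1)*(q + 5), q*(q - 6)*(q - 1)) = q^2 - 7*q + 6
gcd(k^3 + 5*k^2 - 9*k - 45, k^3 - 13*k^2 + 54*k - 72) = k - 3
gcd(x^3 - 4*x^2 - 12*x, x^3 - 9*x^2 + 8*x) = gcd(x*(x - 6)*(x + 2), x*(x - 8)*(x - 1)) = x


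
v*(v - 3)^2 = v^3 - 6*v^2 + 9*v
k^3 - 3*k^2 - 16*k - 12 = (k - 6)*(k + 1)*(k + 2)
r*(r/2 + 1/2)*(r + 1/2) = r^3/2 + 3*r^2/4 + r/4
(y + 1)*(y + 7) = y^2 + 8*y + 7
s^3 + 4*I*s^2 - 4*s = s*(s + 2*I)^2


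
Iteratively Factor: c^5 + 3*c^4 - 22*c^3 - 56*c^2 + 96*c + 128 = (c - 4)*(c^4 + 7*c^3 + 6*c^2 - 32*c - 32) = (c - 4)*(c + 1)*(c^3 + 6*c^2 - 32) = (c - 4)*(c - 2)*(c + 1)*(c^2 + 8*c + 16) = (c - 4)*(c - 2)*(c + 1)*(c + 4)*(c + 4)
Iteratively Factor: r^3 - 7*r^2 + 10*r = (r - 2)*(r^2 - 5*r) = (r - 5)*(r - 2)*(r)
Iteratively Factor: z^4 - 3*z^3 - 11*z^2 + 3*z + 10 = (z + 2)*(z^3 - 5*z^2 - z + 5) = (z + 1)*(z + 2)*(z^2 - 6*z + 5) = (z - 1)*(z + 1)*(z + 2)*(z - 5)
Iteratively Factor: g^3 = (g)*(g^2) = g^2*(g)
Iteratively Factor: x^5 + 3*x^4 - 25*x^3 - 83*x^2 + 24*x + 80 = (x + 4)*(x^4 - x^3 - 21*x^2 + x + 20) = (x + 4)^2*(x^3 - 5*x^2 - x + 5) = (x - 1)*(x + 4)^2*(x^2 - 4*x - 5) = (x - 1)*(x + 1)*(x + 4)^2*(x - 5)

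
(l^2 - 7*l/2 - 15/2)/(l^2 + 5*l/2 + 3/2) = (l - 5)/(l + 1)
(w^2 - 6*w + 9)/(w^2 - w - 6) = (w - 3)/(w + 2)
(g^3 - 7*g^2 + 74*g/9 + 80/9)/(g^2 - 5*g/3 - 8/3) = (3*g^2 - 13*g - 10)/(3*(g + 1))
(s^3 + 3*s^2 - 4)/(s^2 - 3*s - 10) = (s^2 + s - 2)/(s - 5)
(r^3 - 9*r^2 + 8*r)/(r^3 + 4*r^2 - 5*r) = (r - 8)/(r + 5)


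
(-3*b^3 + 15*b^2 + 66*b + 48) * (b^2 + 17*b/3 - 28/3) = -3*b^5 - 2*b^4 + 179*b^3 + 282*b^2 - 344*b - 448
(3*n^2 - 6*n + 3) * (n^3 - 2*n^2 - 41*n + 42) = 3*n^5 - 12*n^4 - 108*n^3 + 366*n^2 - 375*n + 126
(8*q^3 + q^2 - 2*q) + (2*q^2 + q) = 8*q^3 + 3*q^2 - q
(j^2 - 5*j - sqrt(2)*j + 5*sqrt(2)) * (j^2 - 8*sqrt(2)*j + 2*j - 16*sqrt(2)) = j^4 - 9*sqrt(2)*j^3 - 3*j^3 + 6*j^2 + 27*sqrt(2)*j^2 - 48*j + 90*sqrt(2)*j - 160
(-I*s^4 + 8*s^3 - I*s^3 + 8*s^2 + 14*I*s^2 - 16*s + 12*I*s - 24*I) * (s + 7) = -I*s^5 + 8*s^4 - 8*I*s^4 + 64*s^3 + 7*I*s^3 + 40*s^2 + 110*I*s^2 - 112*s + 60*I*s - 168*I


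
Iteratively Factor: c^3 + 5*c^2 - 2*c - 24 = (c + 4)*(c^2 + c - 6) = (c + 3)*(c + 4)*(c - 2)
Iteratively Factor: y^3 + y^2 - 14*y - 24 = (y + 2)*(y^2 - y - 12) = (y + 2)*(y + 3)*(y - 4)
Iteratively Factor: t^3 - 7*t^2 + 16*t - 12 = (t - 3)*(t^2 - 4*t + 4) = (t - 3)*(t - 2)*(t - 2)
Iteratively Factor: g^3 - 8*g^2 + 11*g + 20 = (g - 4)*(g^2 - 4*g - 5) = (g - 4)*(g + 1)*(g - 5)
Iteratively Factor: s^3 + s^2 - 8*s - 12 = (s + 2)*(s^2 - s - 6) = (s - 3)*(s + 2)*(s + 2)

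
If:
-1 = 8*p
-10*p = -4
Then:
No Solution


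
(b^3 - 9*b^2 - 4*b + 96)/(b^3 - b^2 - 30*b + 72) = (b^2 - 5*b - 24)/(b^2 + 3*b - 18)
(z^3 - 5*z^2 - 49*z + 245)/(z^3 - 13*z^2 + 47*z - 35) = (z + 7)/(z - 1)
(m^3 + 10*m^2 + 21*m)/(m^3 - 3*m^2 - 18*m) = (m + 7)/(m - 6)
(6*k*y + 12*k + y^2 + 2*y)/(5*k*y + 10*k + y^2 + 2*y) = (6*k + y)/(5*k + y)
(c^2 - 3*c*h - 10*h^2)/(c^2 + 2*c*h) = (c - 5*h)/c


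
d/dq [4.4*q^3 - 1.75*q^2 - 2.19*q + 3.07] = 13.2*q^2 - 3.5*q - 2.19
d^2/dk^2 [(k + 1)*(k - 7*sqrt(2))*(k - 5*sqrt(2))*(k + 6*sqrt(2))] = 12*k^2 - 36*sqrt(2)*k + 6*k - 148 - 12*sqrt(2)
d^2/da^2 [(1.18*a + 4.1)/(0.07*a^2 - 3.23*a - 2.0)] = ((7.0488 - 0.4956*a)*(-0.07*a^2 + 3.23*a + 2.0) - (0.14*a - 3.23)*(0.28*a - 6.46)*(1.18*a + 4.1))/(-0.07*a^2 + 3.23*a + 2.0)^3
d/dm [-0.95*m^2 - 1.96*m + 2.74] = -1.9*m - 1.96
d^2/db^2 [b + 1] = 0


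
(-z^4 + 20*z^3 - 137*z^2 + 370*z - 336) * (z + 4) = -z^5 + 16*z^4 - 57*z^3 - 178*z^2 + 1144*z - 1344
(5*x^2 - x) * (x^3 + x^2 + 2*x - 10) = 5*x^5 + 4*x^4 + 9*x^3 - 52*x^2 + 10*x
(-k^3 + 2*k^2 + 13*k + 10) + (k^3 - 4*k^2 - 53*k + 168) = -2*k^2 - 40*k + 178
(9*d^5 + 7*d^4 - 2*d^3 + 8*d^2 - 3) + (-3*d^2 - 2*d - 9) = 9*d^5 + 7*d^4 - 2*d^3 + 5*d^2 - 2*d - 12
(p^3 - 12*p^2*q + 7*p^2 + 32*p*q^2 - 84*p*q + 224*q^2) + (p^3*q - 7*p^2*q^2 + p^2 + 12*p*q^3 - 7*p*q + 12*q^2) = p^3*q + p^3 - 7*p^2*q^2 - 12*p^2*q + 8*p^2 + 12*p*q^3 + 32*p*q^2 - 91*p*q + 236*q^2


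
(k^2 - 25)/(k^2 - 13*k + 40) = (k + 5)/(k - 8)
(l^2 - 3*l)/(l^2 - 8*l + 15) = l/(l - 5)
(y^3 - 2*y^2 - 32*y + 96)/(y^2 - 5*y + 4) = (y^2 + 2*y - 24)/(y - 1)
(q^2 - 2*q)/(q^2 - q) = (q - 2)/(q - 1)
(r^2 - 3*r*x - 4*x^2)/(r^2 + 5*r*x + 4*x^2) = (r - 4*x)/(r + 4*x)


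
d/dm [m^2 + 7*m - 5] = 2*m + 7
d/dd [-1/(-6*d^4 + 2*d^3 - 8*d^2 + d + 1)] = (-24*d^3 + 6*d^2 - 16*d + 1)/(-6*d^4 + 2*d^3 - 8*d^2 + d + 1)^2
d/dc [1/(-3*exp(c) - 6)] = exp(c)/(3*(exp(c) + 2)^2)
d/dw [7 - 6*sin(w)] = -6*cos(w)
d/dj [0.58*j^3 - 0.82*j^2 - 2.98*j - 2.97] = 1.74*j^2 - 1.64*j - 2.98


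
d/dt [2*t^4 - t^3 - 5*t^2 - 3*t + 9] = 8*t^3 - 3*t^2 - 10*t - 3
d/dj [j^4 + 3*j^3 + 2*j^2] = j*(4*j^2 + 9*j + 4)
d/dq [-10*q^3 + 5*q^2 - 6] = 10*q*(1 - 3*q)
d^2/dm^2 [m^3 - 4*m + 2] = 6*m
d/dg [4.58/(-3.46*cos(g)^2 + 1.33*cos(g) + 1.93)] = (6.0914 - 31.6936*cos(g))*sin(g)/(-3.46*cos(g)^2 + 1.33*cos(g) + 1.93)^2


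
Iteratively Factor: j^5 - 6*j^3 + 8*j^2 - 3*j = (j + 3)*(j^4 - 3*j^3 + 3*j^2 - j) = j*(j + 3)*(j^3 - 3*j^2 + 3*j - 1) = j*(j - 1)*(j + 3)*(j^2 - 2*j + 1) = j*(j - 1)^2*(j + 3)*(j - 1)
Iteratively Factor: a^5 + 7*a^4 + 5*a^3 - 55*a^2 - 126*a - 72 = (a + 3)*(a^4 + 4*a^3 - 7*a^2 - 34*a - 24) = (a + 3)*(a + 4)*(a^3 - 7*a - 6) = (a + 1)*(a + 3)*(a + 4)*(a^2 - a - 6) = (a + 1)*(a + 2)*(a + 3)*(a + 4)*(a - 3)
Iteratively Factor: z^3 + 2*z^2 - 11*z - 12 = (z + 1)*(z^2 + z - 12) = (z + 1)*(z + 4)*(z - 3)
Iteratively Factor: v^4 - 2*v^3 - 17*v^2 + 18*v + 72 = (v + 3)*(v^3 - 5*v^2 - 2*v + 24) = (v + 2)*(v + 3)*(v^2 - 7*v + 12) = (v - 3)*(v + 2)*(v + 3)*(v - 4)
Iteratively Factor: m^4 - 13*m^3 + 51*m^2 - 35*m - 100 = (m - 5)*(m^3 - 8*m^2 + 11*m + 20) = (m - 5)*(m - 4)*(m^2 - 4*m - 5) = (m - 5)*(m - 4)*(m + 1)*(m - 5)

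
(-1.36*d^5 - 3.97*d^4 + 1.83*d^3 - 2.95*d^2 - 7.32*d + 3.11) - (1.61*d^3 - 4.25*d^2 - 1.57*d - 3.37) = -1.36*d^5 - 3.97*d^4 + 0.22*d^3 + 1.3*d^2 - 5.75*d + 6.48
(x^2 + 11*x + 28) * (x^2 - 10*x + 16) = x^4 + x^3 - 66*x^2 - 104*x + 448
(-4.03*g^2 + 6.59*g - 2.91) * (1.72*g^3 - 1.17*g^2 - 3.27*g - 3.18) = -6.9316*g^5 + 16.0499*g^4 + 0.462600000000002*g^3 - 5.32919999999999*g^2 - 11.4405*g + 9.2538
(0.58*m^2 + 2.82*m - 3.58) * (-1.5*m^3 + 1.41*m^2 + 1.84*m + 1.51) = -0.87*m^5 - 3.4122*m^4 + 10.4134*m^3 + 1.0168*m^2 - 2.329*m - 5.4058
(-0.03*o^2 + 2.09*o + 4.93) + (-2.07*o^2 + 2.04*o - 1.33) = -2.1*o^2 + 4.13*o + 3.6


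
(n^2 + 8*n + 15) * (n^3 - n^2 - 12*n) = n^5 + 7*n^4 - 5*n^3 - 111*n^2 - 180*n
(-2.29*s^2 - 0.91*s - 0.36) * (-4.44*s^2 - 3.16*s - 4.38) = 10.1676*s^4 + 11.2768*s^3 + 14.5042*s^2 + 5.1234*s + 1.5768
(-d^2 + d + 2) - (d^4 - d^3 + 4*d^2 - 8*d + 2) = -d^4 + d^3 - 5*d^2 + 9*d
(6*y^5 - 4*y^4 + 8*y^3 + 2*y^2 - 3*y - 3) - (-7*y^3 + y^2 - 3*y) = 6*y^5 - 4*y^4 + 15*y^3 + y^2 - 3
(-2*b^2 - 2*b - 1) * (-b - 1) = 2*b^3 + 4*b^2 + 3*b + 1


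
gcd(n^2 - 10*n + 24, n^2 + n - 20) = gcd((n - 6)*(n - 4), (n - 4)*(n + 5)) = n - 4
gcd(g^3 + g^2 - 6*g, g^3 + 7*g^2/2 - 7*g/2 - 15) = g^2 + g - 6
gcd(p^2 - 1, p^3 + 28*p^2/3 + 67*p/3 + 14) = p + 1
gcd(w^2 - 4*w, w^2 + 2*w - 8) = 1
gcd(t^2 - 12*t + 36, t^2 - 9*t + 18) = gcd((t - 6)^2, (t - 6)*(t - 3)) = t - 6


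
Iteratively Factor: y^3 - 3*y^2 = (y - 3)*(y^2) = y*(y - 3)*(y)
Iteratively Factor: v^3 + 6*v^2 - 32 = (v - 2)*(v^2 + 8*v + 16) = (v - 2)*(v + 4)*(v + 4)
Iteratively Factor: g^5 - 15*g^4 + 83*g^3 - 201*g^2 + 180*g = (g - 3)*(g^4 - 12*g^3 + 47*g^2 - 60*g) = (g - 5)*(g - 3)*(g^3 - 7*g^2 + 12*g) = (g - 5)*(g - 4)*(g - 3)*(g^2 - 3*g) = g*(g - 5)*(g - 4)*(g - 3)*(g - 3)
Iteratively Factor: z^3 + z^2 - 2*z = (z + 2)*(z^2 - z) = z*(z + 2)*(z - 1)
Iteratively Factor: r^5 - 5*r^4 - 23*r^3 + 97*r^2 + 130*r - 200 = (r - 5)*(r^4 - 23*r^2 - 18*r + 40) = (r - 5)*(r + 4)*(r^3 - 4*r^2 - 7*r + 10) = (r - 5)*(r + 2)*(r + 4)*(r^2 - 6*r + 5) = (r - 5)^2*(r + 2)*(r + 4)*(r - 1)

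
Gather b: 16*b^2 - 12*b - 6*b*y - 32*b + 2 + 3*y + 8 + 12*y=16*b^2 + b*(-6*y - 44) + 15*y + 10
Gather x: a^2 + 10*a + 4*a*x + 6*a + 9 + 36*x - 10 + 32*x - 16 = a^2 + 16*a + x*(4*a + 68) - 17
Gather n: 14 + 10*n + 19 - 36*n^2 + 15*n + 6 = -36*n^2 + 25*n + 39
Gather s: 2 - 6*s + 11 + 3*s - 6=7 - 3*s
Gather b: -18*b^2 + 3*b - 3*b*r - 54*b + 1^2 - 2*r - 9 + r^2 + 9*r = -18*b^2 + b*(-3*r - 51) + r^2 + 7*r - 8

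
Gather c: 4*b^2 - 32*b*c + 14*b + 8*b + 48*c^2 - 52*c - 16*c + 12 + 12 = 4*b^2 + 22*b + 48*c^2 + c*(-32*b - 68) + 24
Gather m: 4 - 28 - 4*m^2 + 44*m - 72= -4*m^2 + 44*m - 96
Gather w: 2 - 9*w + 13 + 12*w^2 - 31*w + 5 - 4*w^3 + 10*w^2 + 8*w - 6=-4*w^3 + 22*w^2 - 32*w + 14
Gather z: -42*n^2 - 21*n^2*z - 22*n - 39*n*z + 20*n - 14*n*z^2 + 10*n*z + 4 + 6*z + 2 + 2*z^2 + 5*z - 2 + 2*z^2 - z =-42*n^2 - 2*n + z^2*(4 - 14*n) + z*(-21*n^2 - 29*n + 10) + 4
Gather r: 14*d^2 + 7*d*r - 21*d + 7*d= 14*d^2 + 7*d*r - 14*d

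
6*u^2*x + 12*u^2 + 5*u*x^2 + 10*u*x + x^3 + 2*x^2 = (2*u + x)*(3*u + x)*(x + 2)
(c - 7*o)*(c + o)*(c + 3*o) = c^3 - 3*c^2*o - 25*c*o^2 - 21*o^3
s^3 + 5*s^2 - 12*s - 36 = (s - 3)*(s + 2)*(s + 6)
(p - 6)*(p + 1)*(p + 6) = p^3 + p^2 - 36*p - 36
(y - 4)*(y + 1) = y^2 - 3*y - 4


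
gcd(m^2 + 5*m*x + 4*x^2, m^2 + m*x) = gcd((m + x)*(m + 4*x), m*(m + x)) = m + x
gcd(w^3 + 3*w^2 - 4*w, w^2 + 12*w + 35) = 1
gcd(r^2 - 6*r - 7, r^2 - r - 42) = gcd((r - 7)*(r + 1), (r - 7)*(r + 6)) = r - 7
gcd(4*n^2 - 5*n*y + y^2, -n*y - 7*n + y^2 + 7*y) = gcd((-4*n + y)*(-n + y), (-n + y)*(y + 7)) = -n + y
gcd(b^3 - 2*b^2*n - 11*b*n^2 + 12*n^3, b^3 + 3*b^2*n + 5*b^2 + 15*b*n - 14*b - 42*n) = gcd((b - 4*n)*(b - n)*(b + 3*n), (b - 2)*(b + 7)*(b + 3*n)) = b + 3*n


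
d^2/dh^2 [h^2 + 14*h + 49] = 2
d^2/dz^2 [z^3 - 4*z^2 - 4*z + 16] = 6*z - 8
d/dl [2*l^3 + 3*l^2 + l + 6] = 6*l^2 + 6*l + 1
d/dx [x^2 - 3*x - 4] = 2*x - 3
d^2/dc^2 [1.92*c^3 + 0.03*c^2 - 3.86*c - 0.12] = 11.52*c + 0.06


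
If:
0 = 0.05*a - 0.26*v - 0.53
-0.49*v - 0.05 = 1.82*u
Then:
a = 5.2*v + 10.6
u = -0.269230769230769*v - 0.0274725274725275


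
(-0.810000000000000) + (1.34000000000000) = 0.530000000000000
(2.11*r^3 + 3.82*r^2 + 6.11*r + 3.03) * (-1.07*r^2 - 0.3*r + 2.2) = -2.2577*r^5 - 4.7204*r^4 - 3.0417*r^3 + 3.3289*r^2 + 12.533*r + 6.666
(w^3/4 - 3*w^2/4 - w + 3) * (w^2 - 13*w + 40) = w^5/4 - 4*w^4 + 75*w^3/4 - 14*w^2 - 79*w + 120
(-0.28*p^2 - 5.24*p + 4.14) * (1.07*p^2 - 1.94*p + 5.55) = -0.2996*p^4 - 5.0636*p^3 + 13.0414*p^2 - 37.1136*p + 22.977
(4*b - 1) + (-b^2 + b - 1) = -b^2 + 5*b - 2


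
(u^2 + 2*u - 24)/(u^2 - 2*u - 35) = (-u^2 - 2*u + 24)/(-u^2 + 2*u + 35)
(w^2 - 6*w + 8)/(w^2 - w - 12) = (w - 2)/(w + 3)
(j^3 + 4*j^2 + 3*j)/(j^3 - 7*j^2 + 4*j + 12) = j*(j + 3)/(j^2 - 8*j + 12)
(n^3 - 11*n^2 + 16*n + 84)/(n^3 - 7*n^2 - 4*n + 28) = (n - 6)/(n - 2)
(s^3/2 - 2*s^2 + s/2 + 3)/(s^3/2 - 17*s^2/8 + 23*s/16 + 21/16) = 8*(s^2 - s - 2)/(8*s^2 - 10*s - 7)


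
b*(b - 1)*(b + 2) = b^3 + b^2 - 2*b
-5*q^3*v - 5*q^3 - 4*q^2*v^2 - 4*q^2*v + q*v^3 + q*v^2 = (-5*q + v)*(q + v)*(q*v + q)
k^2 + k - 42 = (k - 6)*(k + 7)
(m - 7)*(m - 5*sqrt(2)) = m^2 - 5*sqrt(2)*m - 7*m + 35*sqrt(2)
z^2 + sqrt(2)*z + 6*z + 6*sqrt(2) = (z + 6)*(z + sqrt(2))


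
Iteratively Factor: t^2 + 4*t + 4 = (t + 2)*(t + 2)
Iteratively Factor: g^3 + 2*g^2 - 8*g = (g + 4)*(g^2 - 2*g) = g*(g + 4)*(g - 2)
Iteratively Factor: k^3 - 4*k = (k - 2)*(k^2 + 2*k) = k*(k - 2)*(k + 2)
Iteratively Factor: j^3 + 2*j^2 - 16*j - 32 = (j + 2)*(j^2 - 16) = (j - 4)*(j + 2)*(j + 4)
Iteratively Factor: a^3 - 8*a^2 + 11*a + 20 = (a + 1)*(a^2 - 9*a + 20) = (a - 5)*(a + 1)*(a - 4)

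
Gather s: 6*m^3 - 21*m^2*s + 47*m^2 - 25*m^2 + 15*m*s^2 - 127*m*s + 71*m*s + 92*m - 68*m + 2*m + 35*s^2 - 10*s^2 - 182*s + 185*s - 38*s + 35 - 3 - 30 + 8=6*m^3 + 22*m^2 + 26*m + s^2*(15*m + 25) + s*(-21*m^2 - 56*m - 35) + 10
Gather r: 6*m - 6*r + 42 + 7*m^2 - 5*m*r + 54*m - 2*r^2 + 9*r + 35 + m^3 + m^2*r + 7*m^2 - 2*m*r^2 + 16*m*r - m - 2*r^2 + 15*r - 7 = m^3 + 14*m^2 + 59*m + r^2*(-2*m - 4) + r*(m^2 + 11*m + 18) + 70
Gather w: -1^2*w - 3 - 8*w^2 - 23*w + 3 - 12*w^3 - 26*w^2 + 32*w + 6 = -12*w^3 - 34*w^2 + 8*w + 6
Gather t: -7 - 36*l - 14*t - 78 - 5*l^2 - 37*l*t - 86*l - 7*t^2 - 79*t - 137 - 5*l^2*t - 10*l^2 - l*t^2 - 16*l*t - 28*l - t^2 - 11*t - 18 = -15*l^2 - 150*l + t^2*(-l - 8) + t*(-5*l^2 - 53*l - 104) - 240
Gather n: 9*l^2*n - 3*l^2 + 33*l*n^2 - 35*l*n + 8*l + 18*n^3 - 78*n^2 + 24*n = -3*l^2 + 8*l + 18*n^3 + n^2*(33*l - 78) + n*(9*l^2 - 35*l + 24)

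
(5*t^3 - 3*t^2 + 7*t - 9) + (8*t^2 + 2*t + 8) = 5*t^3 + 5*t^2 + 9*t - 1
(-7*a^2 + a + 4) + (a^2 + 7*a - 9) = -6*a^2 + 8*a - 5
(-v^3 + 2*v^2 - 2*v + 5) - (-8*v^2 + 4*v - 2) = -v^3 + 10*v^2 - 6*v + 7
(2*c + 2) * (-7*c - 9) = -14*c^2 - 32*c - 18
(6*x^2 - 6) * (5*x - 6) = 30*x^3 - 36*x^2 - 30*x + 36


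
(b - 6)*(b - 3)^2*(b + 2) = b^4 - 10*b^3 + 21*b^2 + 36*b - 108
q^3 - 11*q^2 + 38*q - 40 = (q - 5)*(q - 4)*(q - 2)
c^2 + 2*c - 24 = (c - 4)*(c + 6)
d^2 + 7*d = d*(d + 7)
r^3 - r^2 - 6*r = r*(r - 3)*(r + 2)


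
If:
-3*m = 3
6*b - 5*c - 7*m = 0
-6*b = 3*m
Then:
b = 1/2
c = 2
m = -1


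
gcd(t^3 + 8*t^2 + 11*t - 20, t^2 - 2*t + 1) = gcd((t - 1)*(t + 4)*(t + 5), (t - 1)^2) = t - 1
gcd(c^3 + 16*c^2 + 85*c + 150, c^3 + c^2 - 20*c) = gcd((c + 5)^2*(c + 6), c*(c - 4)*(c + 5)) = c + 5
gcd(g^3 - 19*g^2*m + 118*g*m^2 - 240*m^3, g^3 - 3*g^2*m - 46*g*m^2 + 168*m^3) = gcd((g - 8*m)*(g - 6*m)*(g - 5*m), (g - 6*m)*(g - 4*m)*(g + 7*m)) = g - 6*m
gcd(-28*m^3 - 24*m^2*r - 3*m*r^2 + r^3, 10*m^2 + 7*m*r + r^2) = 2*m + r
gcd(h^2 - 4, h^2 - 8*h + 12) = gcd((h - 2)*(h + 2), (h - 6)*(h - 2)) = h - 2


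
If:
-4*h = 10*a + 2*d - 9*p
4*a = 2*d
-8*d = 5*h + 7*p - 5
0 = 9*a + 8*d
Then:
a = 0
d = 0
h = 45/73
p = 20/73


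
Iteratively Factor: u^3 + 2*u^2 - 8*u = (u)*(u^2 + 2*u - 8) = u*(u - 2)*(u + 4)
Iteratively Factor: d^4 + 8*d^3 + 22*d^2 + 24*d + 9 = (d + 3)*(d^3 + 5*d^2 + 7*d + 3) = (d + 1)*(d + 3)*(d^2 + 4*d + 3) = (d + 1)*(d + 3)^2*(d + 1)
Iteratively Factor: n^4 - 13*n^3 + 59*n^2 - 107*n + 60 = (n - 5)*(n^3 - 8*n^2 + 19*n - 12) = (n - 5)*(n - 1)*(n^2 - 7*n + 12) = (n - 5)*(n - 3)*(n - 1)*(n - 4)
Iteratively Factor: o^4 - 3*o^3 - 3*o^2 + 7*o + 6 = (o - 3)*(o^3 - 3*o - 2) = (o - 3)*(o + 1)*(o^2 - o - 2) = (o - 3)*(o + 1)^2*(o - 2)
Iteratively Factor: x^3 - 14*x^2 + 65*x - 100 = (x - 5)*(x^2 - 9*x + 20) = (x - 5)^2*(x - 4)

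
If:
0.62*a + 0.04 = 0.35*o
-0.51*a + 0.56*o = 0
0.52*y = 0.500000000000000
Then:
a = -0.13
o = -0.12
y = 0.96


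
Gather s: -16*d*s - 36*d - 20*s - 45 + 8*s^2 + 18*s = -36*d + 8*s^2 + s*(-16*d - 2) - 45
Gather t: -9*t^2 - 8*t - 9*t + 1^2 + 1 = -9*t^2 - 17*t + 2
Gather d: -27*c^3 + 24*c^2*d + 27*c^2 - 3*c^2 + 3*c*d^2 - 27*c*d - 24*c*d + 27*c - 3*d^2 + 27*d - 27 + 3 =-27*c^3 + 24*c^2 + 27*c + d^2*(3*c - 3) + d*(24*c^2 - 51*c + 27) - 24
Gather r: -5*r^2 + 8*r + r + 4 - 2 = -5*r^2 + 9*r + 2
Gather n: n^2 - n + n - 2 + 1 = n^2 - 1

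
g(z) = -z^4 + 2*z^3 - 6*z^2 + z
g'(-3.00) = 199.00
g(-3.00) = -192.00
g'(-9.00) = 3511.00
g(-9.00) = -8514.00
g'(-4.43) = 519.66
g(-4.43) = -681.19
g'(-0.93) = 20.57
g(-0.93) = -8.48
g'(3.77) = -173.29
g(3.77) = -176.35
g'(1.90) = -27.58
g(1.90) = -19.07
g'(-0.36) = 6.28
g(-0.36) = -1.25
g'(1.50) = -17.00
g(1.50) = -10.31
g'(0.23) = -1.49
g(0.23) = -0.07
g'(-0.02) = 1.24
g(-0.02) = -0.02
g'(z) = -4*z^3 + 6*z^2 - 12*z + 1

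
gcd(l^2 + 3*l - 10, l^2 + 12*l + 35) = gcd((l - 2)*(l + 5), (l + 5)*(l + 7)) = l + 5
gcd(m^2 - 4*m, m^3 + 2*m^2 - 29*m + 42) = 1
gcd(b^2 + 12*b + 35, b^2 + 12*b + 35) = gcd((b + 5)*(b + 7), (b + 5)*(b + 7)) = b^2 + 12*b + 35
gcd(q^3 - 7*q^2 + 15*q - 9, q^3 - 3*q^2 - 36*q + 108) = q - 3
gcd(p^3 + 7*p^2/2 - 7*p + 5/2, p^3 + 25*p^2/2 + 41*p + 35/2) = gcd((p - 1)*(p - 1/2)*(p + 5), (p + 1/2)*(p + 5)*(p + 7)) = p + 5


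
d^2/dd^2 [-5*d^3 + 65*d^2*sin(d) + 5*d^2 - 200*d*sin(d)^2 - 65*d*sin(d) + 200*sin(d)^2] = -65*d^2*sin(d) + 65*d*sin(d) + 260*d*cos(d) - 400*d*cos(2*d) - 30*d - 130*sqrt(2)*cos(d + pi/4) + 400*sqrt(2)*cos(2*d + pi/4) + 10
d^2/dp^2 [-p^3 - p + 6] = -6*p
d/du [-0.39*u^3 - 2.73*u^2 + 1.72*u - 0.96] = -1.17*u^2 - 5.46*u + 1.72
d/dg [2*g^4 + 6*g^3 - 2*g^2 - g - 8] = 8*g^3 + 18*g^2 - 4*g - 1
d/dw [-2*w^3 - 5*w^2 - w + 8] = -6*w^2 - 10*w - 1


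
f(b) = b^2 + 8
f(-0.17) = 8.03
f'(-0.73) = -1.46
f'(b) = 2*b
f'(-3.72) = -7.44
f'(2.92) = 5.84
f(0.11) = 8.01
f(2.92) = 16.53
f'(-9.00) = -18.00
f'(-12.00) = -24.00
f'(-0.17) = -0.34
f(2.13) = 12.54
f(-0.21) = 8.04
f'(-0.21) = -0.42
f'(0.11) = 0.22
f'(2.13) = 4.26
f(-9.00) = 89.00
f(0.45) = 8.20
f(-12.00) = 152.00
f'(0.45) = 0.90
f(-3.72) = 21.84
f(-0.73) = 8.53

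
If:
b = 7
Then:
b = 7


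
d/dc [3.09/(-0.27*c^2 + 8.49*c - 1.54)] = (1.6686*c - 26.2341)/(0.27*c^2 - 8.49*c + 1.54)^2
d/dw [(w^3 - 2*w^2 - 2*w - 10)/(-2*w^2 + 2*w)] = (-w^4/2 + w^3 - 2*w^2 - 10*w + 5)/(w^2*(w^2 - 2*w + 1))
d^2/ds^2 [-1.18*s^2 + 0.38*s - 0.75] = -2.36000000000000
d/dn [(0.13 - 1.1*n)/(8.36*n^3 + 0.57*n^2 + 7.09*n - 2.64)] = (18.392*n^3 - 2.6334*n^2 - 0.1482*n + 1.9823)/(69.8896*n^6 + 9.5304*n^5 + 118.8697*n^4 - 36.0582*n^3 + 47.2585*n^2 - 37.4352*n + 6.9696)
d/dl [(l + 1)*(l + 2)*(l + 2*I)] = 3*l^2 + l*(6 + 4*I) + 2 + 6*I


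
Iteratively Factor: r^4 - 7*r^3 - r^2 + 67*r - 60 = (r - 5)*(r^3 - 2*r^2 - 11*r + 12) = (r - 5)*(r - 4)*(r^2 + 2*r - 3) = (r - 5)*(r - 4)*(r + 3)*(r - 1)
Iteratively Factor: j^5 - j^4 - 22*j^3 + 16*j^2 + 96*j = (j - 4)*(j^4 + 3*j^3 - 10*j^2 - 24*j) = (j - 4)*(j - 3)*(j^3 + 6*j^2 + 8*j) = (j - 4)*(j - 3)*(j + 2)*(j^2 + 4*j) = (j - 4)*(j - 3)*(j + 2)*(j + 4)*(j)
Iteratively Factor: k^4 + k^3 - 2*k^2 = (k + 2)*(k^3 - k^2) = k*(k + 2)*(k^2 - k) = k^2*(k + 2)*(k - 1)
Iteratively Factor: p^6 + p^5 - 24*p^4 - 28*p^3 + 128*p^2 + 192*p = (p - 3)*(p^5 + 4*p^4 - 12*p^3 - 64*p^2 - 64*p) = (p - 3)*(p + 2)*(p^4 + 2*p^3 - 16*p^2 - 32*p) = (p - 3)*(p + 2)*(p + 4)*(p^3 - 2*p^2 - 8*p) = p*(p - 3)*(p + 2)*(p + 4)*(p^2 - 2*p - 8) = p*(p - 3)*(p + 2)^2*(p + 4)*(p - 4)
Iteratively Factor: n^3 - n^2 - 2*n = (n - 2)*(n^2 + n) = n*(n - 2)*(n + 1)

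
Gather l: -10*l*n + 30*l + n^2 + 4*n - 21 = l*(30 - 10*n) + n^2 + 4*n - 21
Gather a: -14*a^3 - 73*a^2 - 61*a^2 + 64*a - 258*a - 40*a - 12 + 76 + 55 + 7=-14*a^3 - 134*a^2 - 234*a + 126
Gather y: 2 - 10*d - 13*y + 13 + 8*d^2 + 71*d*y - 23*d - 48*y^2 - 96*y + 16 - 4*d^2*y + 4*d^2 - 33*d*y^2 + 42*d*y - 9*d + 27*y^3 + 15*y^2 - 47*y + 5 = 12*d^2 - 42*d + 27*y^3 + y^2*(-33*d - 33) + y*(-4*d^2 + 113*d - 156) + 36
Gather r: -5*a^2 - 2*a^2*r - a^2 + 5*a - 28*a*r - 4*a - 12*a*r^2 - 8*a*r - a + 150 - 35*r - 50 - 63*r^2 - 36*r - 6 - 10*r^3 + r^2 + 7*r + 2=-6*a^2 - 10*r^3 + r^2*(-12*a - 62) + r*(-2*a^2 - 36*a - 64) + 96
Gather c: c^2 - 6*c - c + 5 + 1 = c^2 - 7*c + 6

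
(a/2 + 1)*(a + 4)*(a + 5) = a^3/2 + 11*a^2/2 + 19*a + 20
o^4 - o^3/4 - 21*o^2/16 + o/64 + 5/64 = (o - 5/4)*(o - 1/4)*(o + 1/4)*(o + 1)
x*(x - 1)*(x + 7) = x^3 + 6*x^2 - 7*x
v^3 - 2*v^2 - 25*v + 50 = (v - 5)*(v - 2)*(v + 5)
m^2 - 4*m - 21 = (m - 7)*(m + 3)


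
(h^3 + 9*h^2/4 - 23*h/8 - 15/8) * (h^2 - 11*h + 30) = h^5 - 35*h^4/4 + 19*h^3/8 + 389*h^2/4 - 525*h/8 - 225/4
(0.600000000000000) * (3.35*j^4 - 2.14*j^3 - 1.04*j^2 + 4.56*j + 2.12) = 2.01*j^4 - 1.284*j^3 - 0.624*j^2 + 2.736*j + 1.272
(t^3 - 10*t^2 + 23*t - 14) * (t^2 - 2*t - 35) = t^5 - 12*t^4 + 8*t^3 + 290*t^2 - 777*t + 490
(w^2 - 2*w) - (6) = w^2 - 2*w - 6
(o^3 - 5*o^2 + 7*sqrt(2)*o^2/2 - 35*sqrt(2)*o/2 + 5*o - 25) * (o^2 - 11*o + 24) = o^5 - 16*o^4 + 7*sqrt(2)*o^4/2 - 56*sqrt(2)*o^3 + 84*o^3 - 200*o^2 + 553*sqrt(2)*o^2/2 - 420*sqrt(2)*o + 395*o - 600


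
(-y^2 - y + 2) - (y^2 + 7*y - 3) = -2*y^2 - 8*y + 5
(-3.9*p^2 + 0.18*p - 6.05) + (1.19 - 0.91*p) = -3.9*p^2 - 0.73*p - 4.86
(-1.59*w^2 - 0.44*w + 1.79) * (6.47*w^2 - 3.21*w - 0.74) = -10.2873*w^4 + 2.2571*w^3 + 14.1703*w^2 - 5.4203*w - 1.3246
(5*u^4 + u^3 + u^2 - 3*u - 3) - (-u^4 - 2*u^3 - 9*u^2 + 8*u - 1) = 6*u^4 + 3*u^3 + 10*u^2 - 11*u - 2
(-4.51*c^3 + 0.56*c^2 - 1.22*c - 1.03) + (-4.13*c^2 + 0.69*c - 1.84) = -4.51*c^3 - 3.57*c^2 - 0.53*c - 2.87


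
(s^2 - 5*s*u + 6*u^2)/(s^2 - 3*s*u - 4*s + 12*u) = (s - 2*u)/(s - 4)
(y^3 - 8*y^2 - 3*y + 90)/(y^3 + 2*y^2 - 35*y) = (y^2 - 3*y - 18)/(y*(y + 7))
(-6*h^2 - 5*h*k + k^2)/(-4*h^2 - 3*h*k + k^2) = (6*h - k)/(4*h - k)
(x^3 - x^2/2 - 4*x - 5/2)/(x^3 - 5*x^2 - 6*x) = (2*x^2 - 3*x - 5)/(2*x*(x - 6))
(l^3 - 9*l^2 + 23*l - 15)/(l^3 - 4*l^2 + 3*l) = (l - 5)/l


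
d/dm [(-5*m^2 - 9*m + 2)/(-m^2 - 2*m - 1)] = (m + 13)/(m^3 + 3*m^2 + 3*m + 1)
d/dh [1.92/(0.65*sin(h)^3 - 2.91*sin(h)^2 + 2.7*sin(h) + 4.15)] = (-3.744*sin(h)^2 + 11.1744*sin(h) - 5.184)*cos(h)/(0.65*sin(h)^3 - 2.91*sin(h)^2 + 2.7*sin(h) + 4.15)^2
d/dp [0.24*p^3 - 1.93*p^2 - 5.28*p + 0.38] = 0.72*p^2 - 3.86*p - 5.28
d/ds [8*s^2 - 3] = 16*s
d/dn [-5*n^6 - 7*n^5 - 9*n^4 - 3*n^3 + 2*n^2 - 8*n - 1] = -30*n^5 - 35*n^4 - 36*n^3 - 9*n^2 + 4*n - 8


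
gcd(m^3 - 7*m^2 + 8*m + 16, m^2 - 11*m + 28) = m - 4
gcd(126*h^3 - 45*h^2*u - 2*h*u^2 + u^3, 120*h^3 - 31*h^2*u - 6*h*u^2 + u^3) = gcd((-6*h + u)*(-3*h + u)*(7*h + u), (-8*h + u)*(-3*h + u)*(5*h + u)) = -3*h + u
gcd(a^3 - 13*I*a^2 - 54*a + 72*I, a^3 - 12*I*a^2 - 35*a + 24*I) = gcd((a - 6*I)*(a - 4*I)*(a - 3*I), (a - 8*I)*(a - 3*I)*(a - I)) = a - 3*I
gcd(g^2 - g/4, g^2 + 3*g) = g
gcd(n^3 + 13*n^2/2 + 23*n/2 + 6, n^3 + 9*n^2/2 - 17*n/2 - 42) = n + 4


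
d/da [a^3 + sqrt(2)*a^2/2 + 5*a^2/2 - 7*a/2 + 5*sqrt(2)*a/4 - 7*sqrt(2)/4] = 3*a^2 + sqrt(2)*a + 5*a - 7/2 + 5*sqrt(2)/4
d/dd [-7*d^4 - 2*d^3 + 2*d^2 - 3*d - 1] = -28*d^3 - 6*d^2 + 4*d - 3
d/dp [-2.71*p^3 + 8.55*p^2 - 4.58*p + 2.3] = -8.13*p^2 + 17.1*p - 4.58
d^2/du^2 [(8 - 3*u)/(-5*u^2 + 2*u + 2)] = 2*((46 - 45*u)*(-5*u^2 + 2*u + 2) - 4*(3*u - 8)*(5*u - 1)^2)/(-5*u^2 + 2*u + 2)^3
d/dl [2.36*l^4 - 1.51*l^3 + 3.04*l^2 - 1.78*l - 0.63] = 9.44*l^3 - 4.53*l^2 + 6.08*l - 1.78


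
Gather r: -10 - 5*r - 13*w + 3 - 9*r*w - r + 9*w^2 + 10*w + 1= r*(-9*w - 6) + 9*w^2 - 3*w - 6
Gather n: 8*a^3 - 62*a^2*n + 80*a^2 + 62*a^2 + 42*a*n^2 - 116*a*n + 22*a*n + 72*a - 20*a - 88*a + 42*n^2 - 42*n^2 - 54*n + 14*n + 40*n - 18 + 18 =8*a^3 + 142*a^2 + 42*a*n^2 - 36*a + n*(-62*a^2 - 94*a)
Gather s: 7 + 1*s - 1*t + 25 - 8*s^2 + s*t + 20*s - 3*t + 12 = -8*s^2 + s*(t + 21) - 4*t + 44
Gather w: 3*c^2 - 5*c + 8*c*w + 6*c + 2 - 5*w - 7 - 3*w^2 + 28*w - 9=3*c^2 + c - 3*w^2 + w*(8*c + 23) - 14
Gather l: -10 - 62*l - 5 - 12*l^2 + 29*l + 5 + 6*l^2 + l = -6*l^2 - 32*l - 10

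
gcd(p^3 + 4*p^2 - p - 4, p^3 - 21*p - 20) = p^2 + 5*p + 4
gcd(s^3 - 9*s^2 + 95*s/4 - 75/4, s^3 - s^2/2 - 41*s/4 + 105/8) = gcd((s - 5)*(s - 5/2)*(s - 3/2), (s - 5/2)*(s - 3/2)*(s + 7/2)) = s^2 - 4*s + 15/4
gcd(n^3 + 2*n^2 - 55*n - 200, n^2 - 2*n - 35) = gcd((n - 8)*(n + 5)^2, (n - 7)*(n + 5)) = n + 5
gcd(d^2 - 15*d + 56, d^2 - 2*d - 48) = d - 8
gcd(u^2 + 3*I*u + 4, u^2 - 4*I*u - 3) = u - I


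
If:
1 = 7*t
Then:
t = 1/7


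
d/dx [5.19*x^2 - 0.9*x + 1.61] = 10.38*x - 0.9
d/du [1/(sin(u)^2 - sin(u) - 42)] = (1 - 2*sin(u))*cos(u)/(sin(u) + cos(u)^2 + 41)^2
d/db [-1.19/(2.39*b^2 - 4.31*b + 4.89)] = (5.6882*b - 5.1289)/(2.39*b^2 - 4.31*b + 4.89)^2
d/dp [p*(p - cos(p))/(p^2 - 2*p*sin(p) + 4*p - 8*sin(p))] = (p^3*sin(p) + 2*p^3*cos(p) + 2*p^2*sin(p) + 9*p^2*cos(p) + 2*p^2 - 16*p*sin(p) - 8*p + 4*sin(2*p))/((p + 4)^2*(p - 2*sin(p))^2)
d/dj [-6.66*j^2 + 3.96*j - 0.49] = 3.96 - 13.32*j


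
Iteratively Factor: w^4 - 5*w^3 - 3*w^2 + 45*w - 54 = (w + 3)*(w^3 - 8*w^2 + 21*w - 18) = (w - 3)*(w + 3)*(w^2 - 5*w + 6) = (w - 3)*(w - 2)*(w + 3)*(w - 3)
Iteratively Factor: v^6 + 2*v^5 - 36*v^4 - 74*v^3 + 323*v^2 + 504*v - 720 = (v - 1)*(v^5 + 3*v^4 - 33*v^3 - 107*v^2 + 216*v + 720) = (v - 3)*(v - 1)*(v^4 + 6*v^3 - 15*v^2 - 152*v - 240) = (v - 3)*(v - 1)*(v + 4)*(v^3 + 2*v^2 - 23*v - 60) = (v - 5)*(v - 3)*(v - 1)*(v + 4)*(v^2 + 7*v + 12) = (v - 5)*(v - 3)*(v - 1)*(v + 3)*(v + 4)*(v + 4)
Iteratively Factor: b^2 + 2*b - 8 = (b + 4)*(b - 2)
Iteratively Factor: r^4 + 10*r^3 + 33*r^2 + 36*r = (r)*(r^3 + 10*r^2 + 33*r + 36) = r*(r + 3)*(r^2 + 7*r + 12) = r*(r + 3)*(r + 4)*(r + 3)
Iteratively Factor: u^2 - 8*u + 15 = (u - 3)*(u - 5)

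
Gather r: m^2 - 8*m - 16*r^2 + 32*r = m^2 - 8*m - 16*r^2 + 32*r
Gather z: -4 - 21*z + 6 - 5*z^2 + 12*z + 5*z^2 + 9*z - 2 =0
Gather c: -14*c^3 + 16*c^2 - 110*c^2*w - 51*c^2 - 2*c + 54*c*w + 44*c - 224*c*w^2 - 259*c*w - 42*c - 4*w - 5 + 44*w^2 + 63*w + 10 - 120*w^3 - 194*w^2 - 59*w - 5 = -14*c^3 + c^2*(-110*w - 35) + c*(-224*w^2 - 205*w) - 120*w^3 - 150*w^2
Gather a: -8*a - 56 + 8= -8*a - 48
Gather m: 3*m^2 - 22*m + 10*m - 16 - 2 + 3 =3*m^2 - 12*m - 15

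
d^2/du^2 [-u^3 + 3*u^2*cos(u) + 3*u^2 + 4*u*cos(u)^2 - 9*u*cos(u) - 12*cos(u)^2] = -3*u^2*cos(u) - 12*u*sin(u) + 9*u*cos(u) - 8*u*cos(2*u) - 6*u + 18*sin(u) - 8*sin(2*u) + 6*cos(u) + 24*cos(2*u) + 6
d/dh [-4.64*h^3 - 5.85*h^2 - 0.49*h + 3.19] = -13.92*h^2 - 11.7*h - 0.49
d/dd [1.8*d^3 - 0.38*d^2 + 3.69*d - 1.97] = 5.4*d^2 - 0.76*d + 3.69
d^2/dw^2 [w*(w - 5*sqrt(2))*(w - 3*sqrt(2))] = 6*w - 16*sqrt(2)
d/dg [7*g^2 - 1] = 14*g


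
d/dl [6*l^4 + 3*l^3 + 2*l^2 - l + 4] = 24*l^3 + 9*l^2 + 4*l - 1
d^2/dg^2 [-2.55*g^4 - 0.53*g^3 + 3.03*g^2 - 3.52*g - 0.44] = -30.6*g^2 - 3.18*g + 6.06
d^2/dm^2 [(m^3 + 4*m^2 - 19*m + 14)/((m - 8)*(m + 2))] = 6*(19*m^3 + 174*m^2 - 132*m + 1192)/(m^6 - 18*m^5 + 60*m^4 + 360*m^3 - 960*m^2 - 4608*m - 4096)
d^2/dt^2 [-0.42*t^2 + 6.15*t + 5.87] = -0.840000000000000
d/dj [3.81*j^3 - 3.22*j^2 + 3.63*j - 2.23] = 11.43*j^2 - 6.44*j + 3.63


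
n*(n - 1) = n^2 - n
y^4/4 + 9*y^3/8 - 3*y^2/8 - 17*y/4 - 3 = (y/4 + 1)*(y - 2)*(y + 1)*(y + 3/2)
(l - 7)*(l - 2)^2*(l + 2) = l^4 - 9*l^3 + 10*l^2 + 36*l - 56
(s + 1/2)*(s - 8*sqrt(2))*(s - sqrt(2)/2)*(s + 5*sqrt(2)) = s^4 - 7*sqrt(2)*s^3/2 + s^3/2 - 77*s^2 - 7*sqrt(2)*s^2/4 - 77*s/2 + 40*sqrt(2)*s + 20*sqrt(2)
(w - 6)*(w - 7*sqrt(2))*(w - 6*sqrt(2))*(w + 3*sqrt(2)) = w^4 - 10*sqrt(2)*w^3 - 6*w^3 + 6*w^2 + 60*sqrt(2)*w^2 - 36*w + 252*sqrt(2)*w - 1512*sqrt(2)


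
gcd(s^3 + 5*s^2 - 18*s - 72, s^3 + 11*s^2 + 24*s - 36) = s + 6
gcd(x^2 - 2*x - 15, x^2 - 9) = x + 3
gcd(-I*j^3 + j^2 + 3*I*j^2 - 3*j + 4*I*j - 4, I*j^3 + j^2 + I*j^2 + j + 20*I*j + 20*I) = j + 1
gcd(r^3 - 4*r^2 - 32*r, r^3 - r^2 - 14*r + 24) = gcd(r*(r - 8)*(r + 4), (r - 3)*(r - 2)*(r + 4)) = r + 4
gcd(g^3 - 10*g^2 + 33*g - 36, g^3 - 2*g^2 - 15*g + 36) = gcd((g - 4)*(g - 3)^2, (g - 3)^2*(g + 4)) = g^2 - 6*g + 9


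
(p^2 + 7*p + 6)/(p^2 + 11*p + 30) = (p + 1)/(p + 5)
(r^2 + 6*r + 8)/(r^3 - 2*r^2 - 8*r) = (r + 4)/(r*(r - 4))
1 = 1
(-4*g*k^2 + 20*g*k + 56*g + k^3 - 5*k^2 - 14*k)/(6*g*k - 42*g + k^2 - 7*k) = (-4*g*k - 8*g + k^2 + 2*k)/(6*g + k)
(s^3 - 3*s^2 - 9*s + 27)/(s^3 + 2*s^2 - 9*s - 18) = (s - 3)/(s + 2)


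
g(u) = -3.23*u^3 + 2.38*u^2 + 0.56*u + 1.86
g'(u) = -9.69*u^2 + 4.76*u + 0.56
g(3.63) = -119.24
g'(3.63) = -109.85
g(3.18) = -76.16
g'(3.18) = -82.29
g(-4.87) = 428.65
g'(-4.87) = -252.44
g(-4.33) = 306.28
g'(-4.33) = -201.73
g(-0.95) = 6.25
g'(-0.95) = -12.71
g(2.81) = -49.44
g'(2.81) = -62.58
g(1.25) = -0.03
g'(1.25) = -8.63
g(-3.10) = 119.22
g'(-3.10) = -107.32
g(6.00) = -606.78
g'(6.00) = -319.72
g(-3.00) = 108.81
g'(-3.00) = -100.93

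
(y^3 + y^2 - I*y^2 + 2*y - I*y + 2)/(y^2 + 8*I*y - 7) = (y^2 + y*(1 - 2*I) - 2*I)/(y + 7*I)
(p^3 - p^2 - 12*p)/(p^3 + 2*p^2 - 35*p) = (p^2 - p - 12)/(p^2 + 2*p - 35)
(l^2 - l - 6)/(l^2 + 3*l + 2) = (l - 3)/(l + 1)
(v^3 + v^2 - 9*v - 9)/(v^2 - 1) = (v^2 - 9)/(v - 1)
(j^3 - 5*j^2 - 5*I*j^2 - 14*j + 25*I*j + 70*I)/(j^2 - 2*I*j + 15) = (j^2 - 5*j - 14)/(j + 3*I)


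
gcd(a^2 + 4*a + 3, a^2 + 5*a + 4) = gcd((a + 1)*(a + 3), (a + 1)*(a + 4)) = a + 1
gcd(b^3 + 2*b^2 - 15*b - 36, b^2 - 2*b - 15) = b + 3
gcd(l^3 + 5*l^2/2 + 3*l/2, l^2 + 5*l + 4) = l + 1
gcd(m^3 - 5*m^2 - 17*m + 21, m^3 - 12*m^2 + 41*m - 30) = m - 1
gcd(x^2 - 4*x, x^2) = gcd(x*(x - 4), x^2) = x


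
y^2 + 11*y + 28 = (y + 4)*(y + 7)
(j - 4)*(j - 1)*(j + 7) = j^3 + 2*j^2 - 31*j + 28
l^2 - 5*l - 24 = (l - 8)*(l + 3)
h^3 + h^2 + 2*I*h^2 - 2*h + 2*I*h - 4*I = (h - 1)*(h + 2)*(h + 2*I)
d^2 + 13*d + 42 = (d + 6)*(d + 7)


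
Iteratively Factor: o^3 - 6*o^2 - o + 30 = (o - 3)*(o^2 - 3*o - 10) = (o - 3)*(o + 2)*(o - 5)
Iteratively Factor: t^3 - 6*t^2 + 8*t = (t)*(t^2 - 6*t + 8) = t*(t - 2)*(t - 4)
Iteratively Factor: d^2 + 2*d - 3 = (d + 3)*(d - 1)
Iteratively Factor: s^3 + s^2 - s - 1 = (s - 1)*(s^2 + 2*s + 1) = (s - 1)*(s + 1)*(s + 1)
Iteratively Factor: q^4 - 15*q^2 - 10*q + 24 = (q + 3)*(q^3 - 3*q^2 - 6*q + 8) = (q + 2)*(q + 3)*(q^2 - 5*q + 4) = (q - 1)*(q + 2)*(q + 3)*(q - 4)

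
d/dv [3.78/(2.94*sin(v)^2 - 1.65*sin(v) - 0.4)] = (6.237 - 22.2264*sin(v))*cos(v)/(-2.94*sin(v)^2 + 1.65*sin(v) + 0.4)^2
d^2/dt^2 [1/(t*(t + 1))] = 2*(t^2 + t*(t + 1) + (t + 1)^2)/(t^3*(t + 1)^3)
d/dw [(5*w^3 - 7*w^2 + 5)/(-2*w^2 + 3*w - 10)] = (-10*w^4 + 30*w^3 - 171*w^2 + 160*w - 15)/(4*w^4 - 12*w^3 + 49*w^2 - 60*w + 100)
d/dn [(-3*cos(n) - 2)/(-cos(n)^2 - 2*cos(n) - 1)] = (3*cos(n) + 1)*sin(n)/(cos(n) + 1)^3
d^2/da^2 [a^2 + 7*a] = 2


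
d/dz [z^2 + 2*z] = 2*z + 2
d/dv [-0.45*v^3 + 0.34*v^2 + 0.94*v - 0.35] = -1.35*v^2 + 0.68*v + 0.94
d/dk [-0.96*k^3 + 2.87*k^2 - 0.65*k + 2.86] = -2.88*k^2 + 5.74*k - 0.65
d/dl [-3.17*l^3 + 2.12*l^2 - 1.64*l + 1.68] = -9.51*l^2 + 4.24*l - 1.64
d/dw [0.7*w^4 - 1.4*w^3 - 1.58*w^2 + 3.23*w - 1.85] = 2.8*w^3 - 4.2*w^2 - 3.16*w + 3.23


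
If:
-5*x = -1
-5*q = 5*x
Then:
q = -1/5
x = 1/5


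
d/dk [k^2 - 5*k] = 2*k - 5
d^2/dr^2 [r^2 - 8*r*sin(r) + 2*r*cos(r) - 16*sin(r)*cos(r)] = 8*r*sin(r) - 2*r*cos(r) - 4*sin(r) + 32*sin(2*r) - 16*cos(r) + 2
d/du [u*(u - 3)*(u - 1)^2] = 4*u^3 - 15*u^2 + 14*u - 3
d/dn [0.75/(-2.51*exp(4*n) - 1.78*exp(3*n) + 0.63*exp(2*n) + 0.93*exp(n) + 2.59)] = (7.53*exp(3*n) + 4.005*exp(2*n) - 0.945*exp(n) - 0.6975)*exp(n)/(-2.51*exp(4*n) - 1.78*exp(3*n) + 0.63*exp(2*n) + 0.93*exp(n) + 2.59)^2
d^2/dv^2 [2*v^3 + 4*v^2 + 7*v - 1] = 12*v + 8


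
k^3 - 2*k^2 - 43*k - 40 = (k - 8)*(k + 1)*(k + 5)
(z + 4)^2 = z^2 + 8*z + 16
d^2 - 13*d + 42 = (d - 7)*(d - 6)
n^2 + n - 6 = (n - 2)*(n + 3)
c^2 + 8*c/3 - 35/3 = (c - 7/3)*(c + 5)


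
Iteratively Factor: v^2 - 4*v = (v - 4)*(v)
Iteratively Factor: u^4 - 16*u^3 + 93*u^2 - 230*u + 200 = (u - 5)*(u^3 - 11*u^2 + 38*u - 40) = (u - 5)*(u - 4)*(u^2 - 7*u + 10) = (u - 5)*(u - 4)*(u - 2)*(u - 5)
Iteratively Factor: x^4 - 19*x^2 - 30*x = (x + 3)*(x^3 - 3*x^2 - 10*x) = x*(x + 3)*(x^2 - 3*x - 10) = x*(x + 2)*(x + 3)*(x - 5)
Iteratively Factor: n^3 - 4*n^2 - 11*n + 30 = (n + 3)*(n^2 - 7*n + 10) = (n - 5)*(n + 3)*(n - 2)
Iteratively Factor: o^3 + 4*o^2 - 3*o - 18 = (o + 3)*(o^2 + o - 6) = (o - 2)*(o + 3)*(o + 3)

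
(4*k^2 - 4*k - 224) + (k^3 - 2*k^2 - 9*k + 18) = k^3 + 2*k^2 - 13*k - 206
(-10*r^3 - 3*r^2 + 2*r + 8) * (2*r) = -20*r^4 - 6*r^3 + 4*r^2 + 16*r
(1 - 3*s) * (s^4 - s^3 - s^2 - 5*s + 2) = -3*s^5 + 4*s^4 + 2*s^3 + 14*s^2 - 11*s + 2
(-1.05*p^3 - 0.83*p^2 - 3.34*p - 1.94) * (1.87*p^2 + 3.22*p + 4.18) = -1.9635*p^5 - 4.9331*p^4 - 13.3074*p^3 - 17.852*p^2 - 20.208*p - 8.1092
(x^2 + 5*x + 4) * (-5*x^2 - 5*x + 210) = -5*x^4 - 30*x^3 + 165*x^2 + 1030*x + 840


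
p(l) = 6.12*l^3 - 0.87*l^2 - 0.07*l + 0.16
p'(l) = 18.36*l^2 - 1.74*l - 0.07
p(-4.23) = -478.31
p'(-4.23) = 335.80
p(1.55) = 20.75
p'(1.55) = 41.34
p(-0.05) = 0.16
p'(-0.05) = 0.06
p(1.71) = 28.10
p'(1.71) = 50.64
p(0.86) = 3.35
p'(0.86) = 12.01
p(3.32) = 214.30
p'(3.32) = 196.52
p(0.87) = 3.47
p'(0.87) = 12.31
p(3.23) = 197.09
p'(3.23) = 185.86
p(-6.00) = -1352.66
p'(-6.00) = 671.33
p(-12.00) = -10699.64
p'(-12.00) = 2664.65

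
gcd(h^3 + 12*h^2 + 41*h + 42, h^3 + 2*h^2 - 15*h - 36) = h + 3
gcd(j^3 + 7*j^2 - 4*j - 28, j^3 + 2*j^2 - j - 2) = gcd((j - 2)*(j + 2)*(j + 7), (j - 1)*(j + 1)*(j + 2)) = j + 2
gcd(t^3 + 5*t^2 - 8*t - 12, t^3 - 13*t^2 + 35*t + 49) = t + 1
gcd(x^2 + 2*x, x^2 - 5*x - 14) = x + 2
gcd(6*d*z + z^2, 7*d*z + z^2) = z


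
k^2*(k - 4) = k^3 - 4*k^2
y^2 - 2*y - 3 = (y - 3)*(y + 1)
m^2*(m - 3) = m^3 - 3*m^2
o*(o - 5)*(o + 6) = o^3 + o^2 - 30*o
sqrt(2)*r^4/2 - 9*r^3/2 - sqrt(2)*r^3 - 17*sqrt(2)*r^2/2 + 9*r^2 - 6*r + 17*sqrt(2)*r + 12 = (r - 2)*(r - 6*sqrt(2))*(r + sqrt(2)/2)*(sqrt(2)*r/2 + 1)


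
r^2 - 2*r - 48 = (r - 8)*(r + 6)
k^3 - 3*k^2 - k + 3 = (k - 3)*(k - 1)*(k + 1)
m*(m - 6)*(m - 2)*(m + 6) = m^4 - 2*m^3 - 36*m^2 + 72*m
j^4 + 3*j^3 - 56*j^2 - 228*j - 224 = (j - 8)*(j + 2)^2*(j + 7)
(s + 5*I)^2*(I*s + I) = I*s^3 - 10*s^2 + I*s^2 - 10*s - 25*I*s - 25*I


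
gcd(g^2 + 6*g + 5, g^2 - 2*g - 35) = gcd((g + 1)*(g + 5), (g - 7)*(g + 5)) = g + 5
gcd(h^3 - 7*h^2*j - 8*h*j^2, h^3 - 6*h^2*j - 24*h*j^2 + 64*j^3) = h - 8*j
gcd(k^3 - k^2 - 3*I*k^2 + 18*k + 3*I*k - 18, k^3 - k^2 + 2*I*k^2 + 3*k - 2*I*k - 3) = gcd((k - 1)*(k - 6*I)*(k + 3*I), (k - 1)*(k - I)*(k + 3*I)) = k^2 + k*(-1 + 3*I) - 3*I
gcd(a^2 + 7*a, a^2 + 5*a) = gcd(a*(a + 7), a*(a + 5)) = a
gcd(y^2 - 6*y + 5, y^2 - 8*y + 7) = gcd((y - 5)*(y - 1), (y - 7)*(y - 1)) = y - 1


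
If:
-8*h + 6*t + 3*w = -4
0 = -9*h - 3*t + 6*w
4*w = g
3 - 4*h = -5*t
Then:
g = 8/25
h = 1/5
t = -11/25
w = 2/25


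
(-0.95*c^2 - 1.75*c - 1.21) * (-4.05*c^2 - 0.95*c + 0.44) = 3.8475*c^4 + 7.99*c^3 + 6.145*c^2 + 0.3795*c - 0.5324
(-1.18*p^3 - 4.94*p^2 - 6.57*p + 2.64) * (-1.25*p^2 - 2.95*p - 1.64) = 1.475*p^5 + 9.656*p^4 + 24.7207*p^3 + 24.1831*p^2 + 2.9868*p - 4.3296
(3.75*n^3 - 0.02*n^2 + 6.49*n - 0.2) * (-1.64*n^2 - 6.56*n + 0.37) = -6.15*n^5 - 24.5672*n^4 - 9.1249*n^3 - 42.2538*n^2 + 3.7133*n - 0.074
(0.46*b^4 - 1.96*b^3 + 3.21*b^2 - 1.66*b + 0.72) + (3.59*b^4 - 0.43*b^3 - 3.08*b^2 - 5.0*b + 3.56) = 4.05*b^4 - 2.39*b^3 + 0.13*b^2 - 6.66*b + 4.28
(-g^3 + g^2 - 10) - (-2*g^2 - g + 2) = -g^3 + 3*g^2 + g - 12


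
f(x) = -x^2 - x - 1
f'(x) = -2*x - 1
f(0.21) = -1.25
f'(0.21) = -1.42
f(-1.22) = -1.27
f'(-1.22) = 1.44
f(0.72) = -2.24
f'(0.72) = -2.44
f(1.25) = -3.81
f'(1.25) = -3.50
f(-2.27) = -3.88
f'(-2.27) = 3.54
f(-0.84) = -0.87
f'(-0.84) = 0.68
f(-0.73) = -0.80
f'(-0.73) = 0.46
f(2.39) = -9.10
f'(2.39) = -5.78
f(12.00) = -157.00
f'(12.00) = -25.00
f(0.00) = -1.00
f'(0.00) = -1.00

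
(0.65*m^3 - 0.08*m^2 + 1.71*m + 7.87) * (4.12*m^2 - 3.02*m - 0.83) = 2.678*m^5 - 2.2926*m^4 + 6.7473*m^3 + 27.3266*m^2 - 25.1867*m - 6.5321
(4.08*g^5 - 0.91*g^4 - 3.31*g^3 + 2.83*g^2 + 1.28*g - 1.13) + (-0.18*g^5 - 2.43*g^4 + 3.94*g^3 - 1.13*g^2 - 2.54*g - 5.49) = 3.9*g^5 - 3.34*g^4 + 0.63*g^3 + 1.7*g^2 - 1.26*g - 6.62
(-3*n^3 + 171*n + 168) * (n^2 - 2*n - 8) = -3*n^5 + 6*n^4 + 195*n^3 - 174*n^2 - 1704*n - 1344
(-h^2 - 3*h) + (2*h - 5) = -h^2 - h - 5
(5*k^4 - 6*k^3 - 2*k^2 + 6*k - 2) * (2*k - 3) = 10*k^5 - 27*k^4 + 14*k^3 + 18*k^2 - 22*k + 6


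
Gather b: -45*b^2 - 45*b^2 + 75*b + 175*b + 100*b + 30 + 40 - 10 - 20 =-90*b^2 + 350*b + 40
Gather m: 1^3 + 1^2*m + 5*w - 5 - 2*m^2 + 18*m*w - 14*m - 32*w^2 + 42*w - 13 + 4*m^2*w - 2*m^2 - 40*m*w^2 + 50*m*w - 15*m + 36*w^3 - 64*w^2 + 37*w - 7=m^2*(4*w - 4) + m*(-40*w^2 + 68*w - 28) + 36*w^3 - 96*w^2 + 84*w - 24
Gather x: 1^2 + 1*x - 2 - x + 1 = 0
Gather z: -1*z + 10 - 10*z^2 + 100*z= -10*z^2 + 99*z + 10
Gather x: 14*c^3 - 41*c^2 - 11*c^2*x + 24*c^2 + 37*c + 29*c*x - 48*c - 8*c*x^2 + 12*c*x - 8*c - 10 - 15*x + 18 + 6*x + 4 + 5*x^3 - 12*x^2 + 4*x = 14*c^3 - 17*c^2 - 19*c + 5*x^3 + x^2*(-8*c - 12) + x*(-11*c^2 + 41*c - 5) + 12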